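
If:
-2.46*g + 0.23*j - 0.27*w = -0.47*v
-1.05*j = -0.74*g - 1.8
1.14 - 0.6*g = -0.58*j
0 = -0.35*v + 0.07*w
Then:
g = 11.16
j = 9.58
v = -28.69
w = -143.47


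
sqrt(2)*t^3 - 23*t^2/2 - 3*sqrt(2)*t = t*(t - 6*sqrt(2))*(sqrt(2)*t + 1/2)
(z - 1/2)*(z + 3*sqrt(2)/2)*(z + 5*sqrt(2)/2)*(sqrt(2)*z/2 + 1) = sqrt(2)*z^4/2 - sqrt(2)*z^3/4 + 5*z^3 - 5*z^2/2 + 31*sqrt(2)*z^2/4 - 31*sqrt(2)*z/8 + 15*z/2 - 15/4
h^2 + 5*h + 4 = (h + 1)*(h + 4)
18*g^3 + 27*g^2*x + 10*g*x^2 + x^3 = (g + x)*(3*g + x)*(6*g + x)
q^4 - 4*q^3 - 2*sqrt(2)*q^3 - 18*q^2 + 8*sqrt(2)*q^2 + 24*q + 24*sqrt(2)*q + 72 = (q - 6)*(q + 2)*(q - 3*sqrt(2))*(q + sqrt(2))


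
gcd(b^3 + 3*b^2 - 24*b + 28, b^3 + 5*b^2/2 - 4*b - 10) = b - 2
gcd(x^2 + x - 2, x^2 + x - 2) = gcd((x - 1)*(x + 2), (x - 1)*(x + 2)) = x^2 + x - 2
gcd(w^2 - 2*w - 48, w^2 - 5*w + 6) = 1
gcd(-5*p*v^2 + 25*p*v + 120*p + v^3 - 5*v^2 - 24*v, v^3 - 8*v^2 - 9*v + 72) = v^2 - 5*v - 24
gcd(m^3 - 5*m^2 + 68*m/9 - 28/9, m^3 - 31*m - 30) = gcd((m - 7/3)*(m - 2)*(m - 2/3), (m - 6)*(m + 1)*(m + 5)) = 1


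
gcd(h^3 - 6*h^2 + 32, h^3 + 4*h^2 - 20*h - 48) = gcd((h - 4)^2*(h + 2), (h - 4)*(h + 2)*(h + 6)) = h^2 - 2*h - 8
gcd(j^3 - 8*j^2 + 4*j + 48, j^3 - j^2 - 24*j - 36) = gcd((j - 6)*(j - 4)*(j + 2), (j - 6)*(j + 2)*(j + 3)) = j^2 - 4*j - 12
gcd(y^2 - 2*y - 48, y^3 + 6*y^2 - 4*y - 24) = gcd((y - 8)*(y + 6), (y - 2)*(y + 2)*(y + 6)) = y + 6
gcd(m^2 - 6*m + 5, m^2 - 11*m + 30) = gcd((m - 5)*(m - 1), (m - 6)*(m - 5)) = m - 5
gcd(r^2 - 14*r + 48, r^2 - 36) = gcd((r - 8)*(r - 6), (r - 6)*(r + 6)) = r - 6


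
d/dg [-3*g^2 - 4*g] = -6*g - 4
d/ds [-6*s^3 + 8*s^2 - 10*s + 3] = -18*s^2 + 16*s - 10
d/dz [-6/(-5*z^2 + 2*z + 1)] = 12*(1 - 5*z)/(-5*z^2 + 2*z + 1)^2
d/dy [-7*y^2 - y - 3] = -14*y - 1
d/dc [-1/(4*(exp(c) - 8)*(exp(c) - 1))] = (2*exp(c) - 9)/(16*(exp(c) - 8)^2*sinh(c/2)^2)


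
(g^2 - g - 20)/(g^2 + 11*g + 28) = (g - 5)/(g + 7)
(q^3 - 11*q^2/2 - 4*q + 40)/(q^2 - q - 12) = (q^2 - 3*q/2 - 10)/(q + 3)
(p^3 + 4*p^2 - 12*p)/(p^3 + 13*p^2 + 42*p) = (p - 2)/(p + 7)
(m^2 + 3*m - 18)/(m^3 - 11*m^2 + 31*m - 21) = (m + 6)/(m^2 - 8*m + 7)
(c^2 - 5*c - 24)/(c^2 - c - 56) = (c + 3)/(c + 7)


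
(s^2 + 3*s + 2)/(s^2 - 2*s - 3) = (s + 2)/(s - 3)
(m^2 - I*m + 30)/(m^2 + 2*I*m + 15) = (m - 6*I)/(m - 3*I)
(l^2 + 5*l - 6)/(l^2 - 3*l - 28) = (-l^2 - 5*l + 6)/(-l^2 + 3*l + 28)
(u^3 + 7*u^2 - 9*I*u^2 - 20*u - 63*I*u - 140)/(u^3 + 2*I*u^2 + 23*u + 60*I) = (u^2 + u*(7 - 4*I) - 28*I)/(u^2 + 7*I*u - 12)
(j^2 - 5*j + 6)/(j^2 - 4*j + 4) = (j - 3)/(j - 2)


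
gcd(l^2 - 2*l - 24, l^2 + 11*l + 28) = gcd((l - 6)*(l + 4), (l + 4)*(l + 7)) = l + 4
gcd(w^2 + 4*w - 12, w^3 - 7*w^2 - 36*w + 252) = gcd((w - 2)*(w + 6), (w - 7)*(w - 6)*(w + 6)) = w + 6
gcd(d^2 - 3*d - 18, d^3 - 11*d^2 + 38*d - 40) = 1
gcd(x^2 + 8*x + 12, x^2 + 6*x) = x + 6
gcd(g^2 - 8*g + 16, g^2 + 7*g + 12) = 1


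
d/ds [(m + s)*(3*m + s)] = 4*m + 2*s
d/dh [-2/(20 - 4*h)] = -1/(2*(h - 5)^2)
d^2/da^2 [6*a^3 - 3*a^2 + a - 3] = 36*a - 6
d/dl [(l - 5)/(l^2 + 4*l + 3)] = (l^2 + 4*l - 2*(l - 5)*(l + 2) + 3)/(l^2 + 4*l + 3)^2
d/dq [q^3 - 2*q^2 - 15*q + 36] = 3*q^2 - 4*q - 15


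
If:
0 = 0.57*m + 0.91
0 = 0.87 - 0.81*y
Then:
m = -1.60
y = 1.07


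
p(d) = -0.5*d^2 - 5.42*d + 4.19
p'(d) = -1.0*d - 5.42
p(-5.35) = 18.88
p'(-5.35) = -0.07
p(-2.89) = 15.68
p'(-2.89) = -2.53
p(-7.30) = 17.11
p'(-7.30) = 1.88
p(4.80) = -33.35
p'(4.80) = -10.22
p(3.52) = -21.08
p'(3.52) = -8.94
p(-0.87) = 8.53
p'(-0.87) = -4.55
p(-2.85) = 15.58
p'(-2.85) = -2.57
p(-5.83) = 18.79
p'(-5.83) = 0.41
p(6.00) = -46.33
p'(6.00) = -11.42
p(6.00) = -46.33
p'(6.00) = -11.42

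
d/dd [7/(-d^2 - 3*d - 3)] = 7*(2*d + 3)/(d^2 + 3*d + 3)^2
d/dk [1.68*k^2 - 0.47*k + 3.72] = 3.36*k - 0.47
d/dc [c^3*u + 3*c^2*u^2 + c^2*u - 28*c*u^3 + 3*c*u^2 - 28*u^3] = u*(3*c^2 + 6*c*u + 2*c - 28*u^2 + 3*u)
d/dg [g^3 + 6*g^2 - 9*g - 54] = 3*g^2 + 12*g - 9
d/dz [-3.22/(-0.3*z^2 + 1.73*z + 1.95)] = (5.5706 - 1.932*z)/(-0.3*z^2 + 1.73*z + 1.95)^2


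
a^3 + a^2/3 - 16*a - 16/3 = (a - 4)*(a + 1/3)*(a + 4)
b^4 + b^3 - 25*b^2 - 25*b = b*(b - 5)*(b + 1)*(b + 5)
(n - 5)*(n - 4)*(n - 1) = n^3 - 10*n^2 + 29*n - 20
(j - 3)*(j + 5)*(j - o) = j^3 - j^2*o + 2*j^2 - 2*j*o - 15*j + 15*o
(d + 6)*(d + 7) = d^2 + 13*d + 42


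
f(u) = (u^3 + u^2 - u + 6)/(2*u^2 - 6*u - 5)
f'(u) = (6 - 4*u)*(u^3 + u^2 - u + 6)/(2*u^2 - 6*u - 5)^2 + (3*u^2 + 2*u - 1)/(2*u^2 - 6*u - 5)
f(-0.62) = -13.24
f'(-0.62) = 221.68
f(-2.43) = -0.00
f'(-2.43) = 0.55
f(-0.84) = 4.79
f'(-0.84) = 30.51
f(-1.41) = 0.89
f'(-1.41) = 1.68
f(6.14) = 8.02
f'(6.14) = -0.73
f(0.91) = -0.76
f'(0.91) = -0.17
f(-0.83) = 5.12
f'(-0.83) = 34.68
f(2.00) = -1.78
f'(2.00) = -2.06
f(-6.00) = -1.63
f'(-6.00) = 0.45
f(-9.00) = -3.00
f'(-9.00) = 0.46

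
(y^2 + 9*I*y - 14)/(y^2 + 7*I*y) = (y + 2*I)/y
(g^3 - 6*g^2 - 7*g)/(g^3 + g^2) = (g - 7)/g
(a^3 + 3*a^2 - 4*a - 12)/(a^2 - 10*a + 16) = (a^2 + 5*a + 6)/(a - 8)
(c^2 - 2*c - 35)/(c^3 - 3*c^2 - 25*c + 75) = (c - 7)/(c^2 - 8*c + 15)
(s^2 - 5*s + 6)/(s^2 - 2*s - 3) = (s - 2)/(s + 1)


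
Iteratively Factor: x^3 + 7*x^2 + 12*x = (x)*(x^2 + 7*x + 12) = x*(x + 4)*(x + 3)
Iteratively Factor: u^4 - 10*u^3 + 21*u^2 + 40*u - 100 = (u - 5)*(u^3 - 5*u^2 - 4*u + 20) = (u - 5)*(u - 2)*(u^2 - 3*u - 10) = (u - 5)*(u - 2)*(u + 2)*(u - 5)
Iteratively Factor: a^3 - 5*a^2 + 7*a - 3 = (a - 1)*(a^2 - 4*a + 3) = (a - 3)*(a - 1)*(a - 1)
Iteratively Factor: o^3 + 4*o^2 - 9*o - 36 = (o + 4)*(o^2 - 9) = (o - 3)*(o + 4)*(o + 3)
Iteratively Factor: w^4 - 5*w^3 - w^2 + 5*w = (w + 1)*(w^3 - 6*w^2 + 5*w) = (w - 5)*(w + 1)*(w^2 - w) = (w - 5)*(w - 1)*(w + 1)*(w)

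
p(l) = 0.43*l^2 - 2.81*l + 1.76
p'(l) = 0.86*l - 2.81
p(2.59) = -2.63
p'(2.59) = -0.58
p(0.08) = 1.54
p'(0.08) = -2.74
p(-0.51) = 3.30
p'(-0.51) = -3.25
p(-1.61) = 7.40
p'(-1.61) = -4.19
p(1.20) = -0.99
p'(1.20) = -1.78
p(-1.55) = 7.15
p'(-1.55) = -4.14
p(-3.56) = 17.21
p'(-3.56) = -5.87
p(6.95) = 3.00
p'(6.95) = 3.17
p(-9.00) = 61.88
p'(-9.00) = -10.55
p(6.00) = 0.38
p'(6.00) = 2.35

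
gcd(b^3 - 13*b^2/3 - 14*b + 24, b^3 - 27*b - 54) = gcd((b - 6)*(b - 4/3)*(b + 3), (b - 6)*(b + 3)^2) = b^2 - 3*b - 18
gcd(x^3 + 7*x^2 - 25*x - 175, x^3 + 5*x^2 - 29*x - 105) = x^2 + 2*x - 35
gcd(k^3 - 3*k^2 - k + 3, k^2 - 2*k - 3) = k^2 - 2*k - 3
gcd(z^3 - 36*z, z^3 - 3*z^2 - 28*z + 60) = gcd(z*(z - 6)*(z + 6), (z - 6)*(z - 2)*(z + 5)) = z - 6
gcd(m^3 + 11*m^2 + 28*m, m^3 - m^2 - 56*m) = m^2 + 7*m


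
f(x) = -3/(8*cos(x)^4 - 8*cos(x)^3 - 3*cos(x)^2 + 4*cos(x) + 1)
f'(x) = -3*(32*sin(x)*cos(x)^3 - 24*sin(x)*cos(x)^2 - 6*sin(x)*cos(x) + 4*sin(x))/(8*cos(x)^4 - 8*cos(x)^3 - 3*cos(x)^2 + 4*cos(x) + 1)^2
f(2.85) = -0.37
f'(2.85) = 0.52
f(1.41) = -1.95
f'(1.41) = -3.21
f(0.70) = -2.05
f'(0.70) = 0.28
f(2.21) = -11.64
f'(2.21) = 281.06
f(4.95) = -1.77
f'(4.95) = 1.70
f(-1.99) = 8.19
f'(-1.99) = 6.30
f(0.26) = -1.65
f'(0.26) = -1.09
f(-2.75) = -0.44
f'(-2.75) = -0.87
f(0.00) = -1.50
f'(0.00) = 0.00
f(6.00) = -1.67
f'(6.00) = 1.16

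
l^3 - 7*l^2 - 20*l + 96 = (l - 8)*(l - 3)*(l + 4)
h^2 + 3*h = h*(h + 3)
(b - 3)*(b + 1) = b^2 - 2*b - 3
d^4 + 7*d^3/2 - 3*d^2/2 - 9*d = d*(d - 3/2)*(d + 2)*(d + 3)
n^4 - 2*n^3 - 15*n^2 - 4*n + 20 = (n - 5)*(n - 1)*(n + 2)^2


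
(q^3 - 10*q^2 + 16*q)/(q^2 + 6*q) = (q^2 - 10*q + 16)/(q + 6)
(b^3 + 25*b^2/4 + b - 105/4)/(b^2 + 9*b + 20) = (4*b^2 + 5*b - 21)/(4*(b + 4))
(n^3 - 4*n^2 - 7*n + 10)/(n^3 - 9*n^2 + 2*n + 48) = (n^2 - 6*n + 5)/(n^2 - 11*n + 24)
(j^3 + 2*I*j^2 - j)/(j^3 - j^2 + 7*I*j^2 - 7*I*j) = (j^2 + 2*I*j - 1)/(j^2 - j + 7*I*j - 7*I)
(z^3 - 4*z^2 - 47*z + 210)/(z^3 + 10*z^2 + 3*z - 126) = (z^2 - 11*z + 30)/(z^2 + 3*z - 18)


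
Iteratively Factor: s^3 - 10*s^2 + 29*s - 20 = (s - 4)*(s^2 - 6*s + 5) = (s - 4)*(s - 1)*(s - 5)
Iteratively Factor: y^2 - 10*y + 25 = (y - 5)*(y - 5)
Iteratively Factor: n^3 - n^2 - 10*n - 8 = (n + 2)*(n^2 - 3*n - 4) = (n - 4)*(n + 2)*(n + 1)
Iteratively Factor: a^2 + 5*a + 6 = (a + 3)*(a + 2)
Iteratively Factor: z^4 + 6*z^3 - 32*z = (z + 4)*(z^3 + 2*z^2 - 8*z) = (z - 2)*(z + 4)*(z^2 + 4*z) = z*(z - 2)*(z + 4)*(z + 4)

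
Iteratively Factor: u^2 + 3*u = (u + 3)*(u)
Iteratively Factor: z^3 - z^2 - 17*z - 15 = (z + 3)*(z^2 - 4*z - 5) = (z - 5)*(z + 3)*(z + 1)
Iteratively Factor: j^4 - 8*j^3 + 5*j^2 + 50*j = (j - 5)*(j^3 - 3*j^2 - 10*j) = (j - 5)*(j + 2)*(j^2 - 5*j) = j*(j - 5)*(j + 2)*(j - 5)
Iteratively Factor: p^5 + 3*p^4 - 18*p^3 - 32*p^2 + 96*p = (p)*(p^4 + 3*p^3 - 18*p^2 - 32*p + 96) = p*(p + 4)*(p^3 - p^2 - 14*p + 24) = p*(p + 4)^2*(p^2 - 5*p + 6) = p*(p - 2)*(p + 4)^2*(p - 3)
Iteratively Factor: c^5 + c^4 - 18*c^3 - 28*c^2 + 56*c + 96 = (c - 2)*(c^4 + 3*c^3 - 12*c^2 - 52*c - 48) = (c - 4)*(c - 2)*(c^3 + 7*c^2 + 16*c + 12) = (c - 4)*(c - 2)*(c + 2)*(c^2 + 5*c + 6) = (c - 4)*(c - 2)*(c + 2)^2*(c + 3)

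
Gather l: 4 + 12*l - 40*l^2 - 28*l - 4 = -40*l^2 - 16*l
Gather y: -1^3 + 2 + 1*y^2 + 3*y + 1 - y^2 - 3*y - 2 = 0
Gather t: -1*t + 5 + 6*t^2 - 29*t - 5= 6*t^2 - 30*t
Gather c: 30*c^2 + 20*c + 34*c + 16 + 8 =30*c^2 + 54*c + 24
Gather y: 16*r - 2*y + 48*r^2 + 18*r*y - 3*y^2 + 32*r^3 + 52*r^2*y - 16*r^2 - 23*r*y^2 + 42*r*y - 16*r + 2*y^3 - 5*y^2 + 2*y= 32*r^3 + 32*r^2 + 2*y^3 + y^2*(-23*r - 8) + y*(52*r^2 + 60*r)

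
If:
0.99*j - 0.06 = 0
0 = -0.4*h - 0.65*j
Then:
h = -0.10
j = 0.06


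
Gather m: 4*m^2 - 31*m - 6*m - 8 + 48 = 4*m^2 - 37*m + 40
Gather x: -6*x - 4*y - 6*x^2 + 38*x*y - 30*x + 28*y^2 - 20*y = -6*x^2 + x*(38*y - 36) + 28*y^2 - 24*y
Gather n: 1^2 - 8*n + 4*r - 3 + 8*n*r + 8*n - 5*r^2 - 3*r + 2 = 8*n*r - 5*r^2 + r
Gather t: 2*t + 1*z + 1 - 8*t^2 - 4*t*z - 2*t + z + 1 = -8*t^2 - 4*t*z + 2*z + 2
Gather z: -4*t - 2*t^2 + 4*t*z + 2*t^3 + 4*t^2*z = 2*t^3 - 2*t^2 - 4*t + z*(4*t^2 + 4*t)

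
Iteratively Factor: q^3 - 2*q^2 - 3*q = (q)*(q^2 - 2*q - 3) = q*(q + 1)*(q - 3)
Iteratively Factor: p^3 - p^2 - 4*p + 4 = (p + 2)*(p^2 - 3*p + 2) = (p - 1)*(p + 2)*(p - 2)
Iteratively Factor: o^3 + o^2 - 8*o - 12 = (o + 2)*(o^2 - o - 6) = (o - 3)*(o + 2)*(o + 2)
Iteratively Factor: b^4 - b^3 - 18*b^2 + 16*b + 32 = (b - 4)*(b^3 + 3*b^2 - 6*b - 8) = (b - 4)*(b - 2)*(b^2 + 5*b + 4) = (b - 4)*(b - 2)*(b + 1)*(b + 4)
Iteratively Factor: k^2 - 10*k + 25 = (k - 5)*(k - 5)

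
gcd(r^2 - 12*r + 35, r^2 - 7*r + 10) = r - 5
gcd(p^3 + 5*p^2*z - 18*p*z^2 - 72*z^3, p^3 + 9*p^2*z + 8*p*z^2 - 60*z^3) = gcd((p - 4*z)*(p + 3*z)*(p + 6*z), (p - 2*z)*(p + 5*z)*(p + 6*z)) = p + 6*z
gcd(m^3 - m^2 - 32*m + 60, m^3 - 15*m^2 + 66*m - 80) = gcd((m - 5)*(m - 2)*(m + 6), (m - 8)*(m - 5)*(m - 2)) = m^2 - 7*m + 10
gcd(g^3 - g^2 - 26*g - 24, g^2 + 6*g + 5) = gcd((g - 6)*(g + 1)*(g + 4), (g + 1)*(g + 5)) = g + 1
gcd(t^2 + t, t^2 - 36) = 1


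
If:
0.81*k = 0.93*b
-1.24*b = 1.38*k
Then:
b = 0.00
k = 0.00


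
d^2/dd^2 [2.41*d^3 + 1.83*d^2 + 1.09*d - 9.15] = 14.46*d + 3.66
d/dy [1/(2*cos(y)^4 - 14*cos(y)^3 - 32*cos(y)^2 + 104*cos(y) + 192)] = (-4*sin(y)^2 - 29*cos(y) + 30)*sin(y)/(2*(cos(y) - 8)^2*(cos(y) - 3)^2*(cos(y) + 2)^3)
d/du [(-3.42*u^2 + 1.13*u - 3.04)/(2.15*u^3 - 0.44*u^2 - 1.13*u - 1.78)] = (7.353*u^4 - 4.859*u^3 + 23.9698*u^2 + 9.5*u - 5.4466)/(4.6225*u^6 - 1.892*u^5 - 4.6654*u^4 - 6.6596*u^3 + 2.8433*u^2 + 4.0228*u + 3.1684)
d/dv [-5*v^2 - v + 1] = -10*v - 1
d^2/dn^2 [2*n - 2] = 0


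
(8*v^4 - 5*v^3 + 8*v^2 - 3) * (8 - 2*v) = -16*v^5 + 74*v^4 - 56*v^3 + 64*v^2 + 6*v - 24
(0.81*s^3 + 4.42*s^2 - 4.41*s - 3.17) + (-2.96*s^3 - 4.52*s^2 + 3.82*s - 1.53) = -2.15*s^3 - 0.0999999999999996*s^2 - 0.59*s - 4.7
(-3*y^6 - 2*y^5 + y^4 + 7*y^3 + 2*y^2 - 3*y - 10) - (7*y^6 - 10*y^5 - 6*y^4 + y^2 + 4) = -10*y^6 + 8*y^5 + 7*y^4 + 7*y^3 + y^2 - 3*y - 14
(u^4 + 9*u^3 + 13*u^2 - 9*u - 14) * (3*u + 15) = 3*u^5 + 42*u^4 + 174*u^3 + 168*u^2 - 177*u - 210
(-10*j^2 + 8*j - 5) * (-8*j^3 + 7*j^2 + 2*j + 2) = 80*j^5 - 134*j^4 + 76*j^3 - 39*j^2 + 6*j - 10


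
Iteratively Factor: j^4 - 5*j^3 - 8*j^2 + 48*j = (j)*(j^3 - 5*j^2 - 8*j + 48) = j*(j + 3)*(j^2 - 8*j + 16) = j*(j - 4)*(j + 3)*(j - 4)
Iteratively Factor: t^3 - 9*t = (t)*(t^2 - 9) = t*(t - 3)*(t + 3)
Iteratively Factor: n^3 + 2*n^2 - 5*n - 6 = (n + 1)*(n^2 + n - 6) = (n + 1)*(n + 3)*(n - 2)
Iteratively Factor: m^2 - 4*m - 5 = (m - 5)*(m + 1)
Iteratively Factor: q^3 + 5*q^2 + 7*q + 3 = (q + 1)*(q^2 + 4*q + 3) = (q + 1)*(q + 3)*(q + 1)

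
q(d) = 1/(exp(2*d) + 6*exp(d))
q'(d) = (-2*exp(2*d) - 6*exp(d))/(exp(2*d) + 6*exp(d))^2 = 2*(-exp(d) - 3)*exp(-d)/(exp(d) + 6)^2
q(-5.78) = 53.93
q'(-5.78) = -53.96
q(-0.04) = 0.15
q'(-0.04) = -0.17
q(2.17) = 0.01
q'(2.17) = -0.01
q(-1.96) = 1.16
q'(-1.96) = -1.18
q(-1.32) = 0.60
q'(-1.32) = -0.62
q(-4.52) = 15.28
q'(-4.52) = -15.31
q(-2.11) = 1.35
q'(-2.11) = -1.37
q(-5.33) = 34.38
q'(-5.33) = -34.41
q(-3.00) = 3.32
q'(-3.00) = -3.35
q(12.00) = 0.00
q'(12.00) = 0.00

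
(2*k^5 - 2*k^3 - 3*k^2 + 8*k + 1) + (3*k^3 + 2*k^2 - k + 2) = 2*k^5 + k^3 - k^2 + 7*k + 3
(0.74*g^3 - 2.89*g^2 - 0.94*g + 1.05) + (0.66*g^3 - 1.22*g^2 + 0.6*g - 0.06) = 1.4*g^3 - 4.11*g^2 - 0.34*g + 0.99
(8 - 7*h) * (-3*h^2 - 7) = 21*h^3 - 24*h^2 + 49*h - 56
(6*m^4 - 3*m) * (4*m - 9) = 24*m^5 - 54*m^4 - 12*m^2 + 27*m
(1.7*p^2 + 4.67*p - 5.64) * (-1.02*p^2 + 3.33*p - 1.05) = -1.734*p^4 + 0.8976*p^3 + 19.5189*p^2 - 23.6847*p + 5.922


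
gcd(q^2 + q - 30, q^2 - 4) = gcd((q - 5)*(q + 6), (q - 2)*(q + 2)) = 1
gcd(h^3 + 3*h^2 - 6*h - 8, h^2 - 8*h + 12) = h - 2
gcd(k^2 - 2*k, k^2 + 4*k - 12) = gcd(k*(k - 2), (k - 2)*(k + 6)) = k - 2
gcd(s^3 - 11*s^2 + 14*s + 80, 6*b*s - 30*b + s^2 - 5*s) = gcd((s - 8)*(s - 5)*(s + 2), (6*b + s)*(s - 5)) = s - 5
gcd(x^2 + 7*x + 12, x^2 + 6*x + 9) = x + 3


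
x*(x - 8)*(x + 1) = x^3 - 7*x^2 - 8*x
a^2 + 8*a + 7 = (a + 1)*(a + 7)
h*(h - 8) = h^2 - 8*h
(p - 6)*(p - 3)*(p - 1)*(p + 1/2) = p^4 - 19*p^3/2 + 22*p^2 - 9*p/2 - 9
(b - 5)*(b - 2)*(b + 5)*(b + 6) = b^4 + 4*b^3 - 37*b^2 - 100*b + 300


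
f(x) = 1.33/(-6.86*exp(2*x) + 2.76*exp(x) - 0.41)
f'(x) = 1.33*(13.72*exp(2*x) - 2.76*exp(x))/(-6.86*exp(2*x) + 2.76*exp(x) - 0.41)^2 = (18.2476*exp(x) - 3.6708)*exp(x)/(6.86*exp(2*x) - 2.76*exp(x) + 0.41)^2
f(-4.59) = -3.48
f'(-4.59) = -0.24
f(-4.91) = -3.41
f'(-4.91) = -0.17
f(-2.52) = -5.72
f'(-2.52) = -3.28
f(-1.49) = -9.75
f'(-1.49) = 5.35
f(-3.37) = -4.12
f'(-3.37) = -1.00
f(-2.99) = -4.61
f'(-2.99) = -1.66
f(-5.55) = -3.33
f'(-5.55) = -0.09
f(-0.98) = -3.91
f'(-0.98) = 10.29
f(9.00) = 0.00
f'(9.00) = 0.00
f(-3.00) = -4.59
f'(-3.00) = -1.64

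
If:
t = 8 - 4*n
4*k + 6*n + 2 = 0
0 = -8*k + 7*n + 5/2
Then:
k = 1/76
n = -13/38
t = 178/19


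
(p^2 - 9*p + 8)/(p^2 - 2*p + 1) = (p - 8)/(p - 1)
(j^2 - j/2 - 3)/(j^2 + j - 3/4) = 2*(j - 2)/(2*j - 1)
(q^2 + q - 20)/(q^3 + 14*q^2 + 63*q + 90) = (q - 4)/(q^2 + 9*q + 18)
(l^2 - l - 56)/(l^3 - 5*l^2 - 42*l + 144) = (l + 7)/(l^2 + 3*l - 18)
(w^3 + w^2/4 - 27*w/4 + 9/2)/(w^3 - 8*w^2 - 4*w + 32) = (4*w^2 + 9*w - 9)/(4*(w^2 - 6*w - 16))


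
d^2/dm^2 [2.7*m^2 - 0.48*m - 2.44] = 5.40000000000000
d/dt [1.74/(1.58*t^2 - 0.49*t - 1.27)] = (0.8526 - 5.4984*t)/(-1.58*t^2 + 0.49*t + 1.27)^2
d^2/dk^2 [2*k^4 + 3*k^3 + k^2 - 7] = 24*k^2 + 18*k + 2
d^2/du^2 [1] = 0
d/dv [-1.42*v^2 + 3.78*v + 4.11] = 3.78 - 2.84*v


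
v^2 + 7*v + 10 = (v + 2)*(v + 5)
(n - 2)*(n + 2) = n^2 - 4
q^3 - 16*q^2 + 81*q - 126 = (q - 7)*(q - 6)*(q - 3)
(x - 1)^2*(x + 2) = x^3 - 3*x + 2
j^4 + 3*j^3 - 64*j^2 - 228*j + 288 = (j - 8)*(j - 1)*(j + 6)^2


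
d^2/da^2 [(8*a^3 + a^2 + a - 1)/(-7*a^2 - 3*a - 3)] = 4*(34*a^3 - 3*a^2 - 45*a - 6)/(343*a^6 + 441*a^5 + 630*a^4 + 405*a^3 + 270*a^2 + 81*a + 27)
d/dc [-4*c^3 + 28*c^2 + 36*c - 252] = -12*c^2 + 56*c + 36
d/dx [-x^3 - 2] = -3*x^2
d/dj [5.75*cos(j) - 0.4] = -5.75*sin(j)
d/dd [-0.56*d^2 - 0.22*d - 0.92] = -1.12*d - 0.22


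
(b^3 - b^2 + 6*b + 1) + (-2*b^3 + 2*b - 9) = -b^3 - b^2 + 8*b - 8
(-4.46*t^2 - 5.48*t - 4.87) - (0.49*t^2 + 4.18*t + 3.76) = -4.95*t^2 - 9.66*t - 8.63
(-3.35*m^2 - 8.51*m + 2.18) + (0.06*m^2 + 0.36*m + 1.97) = -3.29*m^2 - 8.15*m + 4.15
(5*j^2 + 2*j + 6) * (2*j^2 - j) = 10*j^4 - j^3 + 10*j^2 - 6*j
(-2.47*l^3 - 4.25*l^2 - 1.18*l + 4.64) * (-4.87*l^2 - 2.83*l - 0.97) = 12.0289*l^5 + 27.6876*l^4 + 20.17*l^3 - 15.1349*l^2 - 11.9866*l - 4.5008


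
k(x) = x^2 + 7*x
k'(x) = 2*x + 7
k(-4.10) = -11.89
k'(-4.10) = -1.20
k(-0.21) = -1.43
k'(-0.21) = 6.58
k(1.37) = 11.47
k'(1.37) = 9.74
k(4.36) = 49.53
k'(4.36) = 15.72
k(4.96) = 59.32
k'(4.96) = 16.92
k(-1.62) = -8.72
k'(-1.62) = 3.76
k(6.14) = 80.68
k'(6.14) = 19.28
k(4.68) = 54.66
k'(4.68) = 16.36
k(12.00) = 228.00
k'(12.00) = 31.00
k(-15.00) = 120.00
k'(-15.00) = -23.00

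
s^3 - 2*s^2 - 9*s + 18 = (s - 3)*(s - 2)*(s + 3)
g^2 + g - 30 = (g - 5)*(g + 6)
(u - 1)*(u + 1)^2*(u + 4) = u^4 + 5*u^3 + 3*u^2 - 5*u - 4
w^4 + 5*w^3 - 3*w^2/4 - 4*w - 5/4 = (w - 1)*(w + 1/2)^2*(w + 5)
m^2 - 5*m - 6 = (m - 6)*(m + 1)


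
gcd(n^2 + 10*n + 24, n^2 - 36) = n + 6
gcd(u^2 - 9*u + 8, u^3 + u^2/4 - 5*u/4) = u - 1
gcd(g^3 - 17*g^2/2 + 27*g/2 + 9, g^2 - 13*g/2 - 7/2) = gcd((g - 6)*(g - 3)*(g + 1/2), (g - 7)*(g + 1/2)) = g + 1/2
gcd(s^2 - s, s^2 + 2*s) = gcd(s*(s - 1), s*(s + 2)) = s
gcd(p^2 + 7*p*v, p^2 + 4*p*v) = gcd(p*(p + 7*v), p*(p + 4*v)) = p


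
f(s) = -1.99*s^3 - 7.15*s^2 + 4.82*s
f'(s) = -5.97*s^2 - 14.3*s + 4.82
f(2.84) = -89.56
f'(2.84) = -83.94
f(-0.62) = -5.26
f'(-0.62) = 11.39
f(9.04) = -2010.88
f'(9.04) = -612.33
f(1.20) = -7.95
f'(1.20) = -20.94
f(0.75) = -1.25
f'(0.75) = -9.26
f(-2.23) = -24.24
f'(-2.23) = 7.02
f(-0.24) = -1.54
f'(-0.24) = 7.91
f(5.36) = -486.02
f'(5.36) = -243.34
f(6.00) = -658.32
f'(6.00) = -295.90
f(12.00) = -4410.48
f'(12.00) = -1026.46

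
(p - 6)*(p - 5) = p^2 - 11*p + 30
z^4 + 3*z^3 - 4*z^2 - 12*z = z*(z - 2)*(z + 2)*(z + 3)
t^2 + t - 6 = (t - 2)*(t + 3)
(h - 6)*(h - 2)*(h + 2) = h^3 - 6*h^2 - 4*h + 24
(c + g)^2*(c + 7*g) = c^3 + 9*c^2*g + 15*c*g^2 + 7*g^3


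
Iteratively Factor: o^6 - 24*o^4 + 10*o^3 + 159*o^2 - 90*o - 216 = (o + 1)*(o^5 - o^4 - 23*o^3 + 33*o^2 + 126*o - 216) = (o + 1)*(o + 4)*(o^4 - 5*o^3 - 3*o^2 + 45*o - 54) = (o - 3)*(o + 1)*(o + 4)*(o^3 - 2*o^2 - 9*o + 18) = (o - 3)*(o - 2)*(o + 1)*(o + 4)*(o^2 - 9) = (o - 3)^2*(o - 2)*(o + 1)*(o + 4)*(o + 3)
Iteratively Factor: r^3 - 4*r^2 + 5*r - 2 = (r - 2)*(r^2 - 2*r + 1) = (r - 2)*(r - 1)*(r - 1)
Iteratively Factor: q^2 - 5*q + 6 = (q - 2)*(q - 3)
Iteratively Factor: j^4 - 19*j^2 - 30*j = (j + 3)*(j^3 - 3*j^2 - 10*j) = (j - 5)*(j + 3)*(j^2 + 2*j) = j*(j - 5)*(j + 3)*(j + 2)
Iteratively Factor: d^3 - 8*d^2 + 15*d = (d)*(d^2 - 8*d + 15) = d*(d - 5)*(d - 3)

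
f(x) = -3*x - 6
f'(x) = -3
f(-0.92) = -3.24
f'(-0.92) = -3.00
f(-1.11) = -2.67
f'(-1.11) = -3.00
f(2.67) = -14.01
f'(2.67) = -3.00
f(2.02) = -12.06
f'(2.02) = -3.00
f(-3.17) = 3.51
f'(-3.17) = -3.00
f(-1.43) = -1.71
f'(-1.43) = -3.00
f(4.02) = -18.06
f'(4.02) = -3.00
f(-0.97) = -3.09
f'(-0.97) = -3.00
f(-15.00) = 39.00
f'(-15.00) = -3.00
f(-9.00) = 21.00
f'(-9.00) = -3.00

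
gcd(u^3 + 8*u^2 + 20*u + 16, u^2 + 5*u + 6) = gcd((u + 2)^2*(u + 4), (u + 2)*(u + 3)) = u + 2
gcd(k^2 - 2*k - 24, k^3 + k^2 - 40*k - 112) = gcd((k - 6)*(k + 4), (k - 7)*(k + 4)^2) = k + 4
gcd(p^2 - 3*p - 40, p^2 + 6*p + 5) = p + 5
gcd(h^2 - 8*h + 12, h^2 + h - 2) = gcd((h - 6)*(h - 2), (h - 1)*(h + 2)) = 1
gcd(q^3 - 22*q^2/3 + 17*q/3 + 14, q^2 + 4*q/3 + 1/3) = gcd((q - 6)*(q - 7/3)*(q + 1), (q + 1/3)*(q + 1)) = q + 1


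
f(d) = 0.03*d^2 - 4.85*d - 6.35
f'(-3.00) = -5.03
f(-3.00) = 8.47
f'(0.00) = -4.85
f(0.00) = -6.35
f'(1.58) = -4.76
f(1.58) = -13.94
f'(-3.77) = -5.08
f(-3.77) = 12.36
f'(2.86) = -4.68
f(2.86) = -19.98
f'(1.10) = -4.78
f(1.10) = -11.65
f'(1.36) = -4.77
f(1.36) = -12.89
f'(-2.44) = -5.00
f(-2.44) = 5.66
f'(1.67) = -4.75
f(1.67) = -14.37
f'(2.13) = -4.72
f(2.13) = -16.54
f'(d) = 0.06*d - 4.85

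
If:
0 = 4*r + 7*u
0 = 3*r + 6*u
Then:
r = 0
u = 0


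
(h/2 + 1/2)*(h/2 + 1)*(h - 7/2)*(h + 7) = h^4/4 + 13*h^3/8 - 3*h^2 - 133*h/8 - 49/4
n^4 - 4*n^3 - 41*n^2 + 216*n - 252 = (n - 6)*(n - 3)*(n - 2)*(n + 7)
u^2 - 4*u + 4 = (u - 2)^2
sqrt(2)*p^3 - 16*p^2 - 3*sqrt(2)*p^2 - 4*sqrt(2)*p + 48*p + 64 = (p - 4)*(p - 8*sqrt(2))*(sqrt(2)*p + sqrt(2))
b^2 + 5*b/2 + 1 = (b + 1/2)*(b + 2)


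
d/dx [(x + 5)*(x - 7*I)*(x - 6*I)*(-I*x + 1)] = -4*I*x^3 + x^2*(-36 - 15*I) + x*(-120 + 58*I) - 42 + 145*I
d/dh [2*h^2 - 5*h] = 4*h - 5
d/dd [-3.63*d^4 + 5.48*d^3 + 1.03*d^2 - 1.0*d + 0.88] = -14.52*d^3 + 16.44*d^2 + 2.06*d - 1.0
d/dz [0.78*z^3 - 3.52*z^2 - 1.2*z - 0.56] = 2.34*z^2 - 7.04*z - 1.2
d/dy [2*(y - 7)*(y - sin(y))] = 2*y + 2*(7 - y)*(cos(y) - 1) - 2*sin(y)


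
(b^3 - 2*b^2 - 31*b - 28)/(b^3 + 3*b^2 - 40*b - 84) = (b^3 - 2*b^2 - 31*b - 28)/(b^3 + 3*b^2 - 40*b - 84)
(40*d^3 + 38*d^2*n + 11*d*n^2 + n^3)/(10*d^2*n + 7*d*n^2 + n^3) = (4*d + n)/n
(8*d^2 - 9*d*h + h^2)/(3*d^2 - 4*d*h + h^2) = (8*d - h)/(3*d - h)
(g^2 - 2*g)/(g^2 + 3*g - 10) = g/(g + 5)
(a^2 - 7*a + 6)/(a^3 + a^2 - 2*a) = (a - 6)/(a*(a + 2))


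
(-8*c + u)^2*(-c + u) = -64*c^3 + 80*c^2*u - 17*c*u^2 + u^3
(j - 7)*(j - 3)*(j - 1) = j^3 - 11*j^2 + 31*j - 21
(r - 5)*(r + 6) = r^2 + r - 30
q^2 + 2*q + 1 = (q + 1)^2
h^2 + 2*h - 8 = (h - 2)*(h + 4)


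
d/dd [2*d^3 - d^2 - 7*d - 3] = 6*d^2 - 2*d - 7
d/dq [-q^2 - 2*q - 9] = -2*q - 2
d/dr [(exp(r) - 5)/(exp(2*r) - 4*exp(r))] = (-exp(2*r) + 10*exp(r) - 20)*exp(-r)/(exp(2*r) - 8*exp(r) + 16)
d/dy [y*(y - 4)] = 2*y - 4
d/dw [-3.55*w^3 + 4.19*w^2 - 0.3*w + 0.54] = -10.65*w^2 + 8.38*w - 0.3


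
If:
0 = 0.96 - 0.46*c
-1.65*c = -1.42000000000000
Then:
No Solution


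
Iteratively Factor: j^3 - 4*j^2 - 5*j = (j + 1)*(j^2 - 5*j) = (j - 5)*(j + 1)*(j)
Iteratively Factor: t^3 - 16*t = (t - 4)*(t^2 + 4*t) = t*(t - 4)*(t + 4)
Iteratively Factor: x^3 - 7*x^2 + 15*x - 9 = (x - 1)*(x^2 - 6*x + 9) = (x - 3)*(x - 1)*(x - 3)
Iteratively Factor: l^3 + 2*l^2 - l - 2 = (l - 1)*(l^2 + 3*l + 2) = (l - 1)*(l + 1)*(l + 2)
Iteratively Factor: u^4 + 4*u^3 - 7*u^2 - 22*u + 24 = (u - 2)*(u^3 + 6*u^2 + 5*u - 12) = (u - 2)*(u + 4)*(u^2 + 2*u - 3) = (u - 2)*(u + 3)*(u + 4)*(u - 1)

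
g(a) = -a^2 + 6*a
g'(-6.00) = 18.00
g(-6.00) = -72.00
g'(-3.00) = 12.00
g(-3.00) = -27.00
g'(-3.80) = 13.60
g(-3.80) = -37.24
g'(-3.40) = 12.80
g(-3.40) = -31.96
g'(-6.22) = 18.44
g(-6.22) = -76.01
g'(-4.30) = 14.60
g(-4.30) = -44.29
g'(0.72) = 4.56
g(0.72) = 3.80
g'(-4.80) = 15.60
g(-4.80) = -51.84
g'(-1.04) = 8.08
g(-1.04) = -7.32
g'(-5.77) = 17.54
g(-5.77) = -67.91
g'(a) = 6 - 2*a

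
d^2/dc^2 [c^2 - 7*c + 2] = 2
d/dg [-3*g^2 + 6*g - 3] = 6 - 6*g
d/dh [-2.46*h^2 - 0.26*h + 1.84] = -4.92*h - 0.26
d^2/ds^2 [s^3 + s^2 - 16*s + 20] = 6*s + 2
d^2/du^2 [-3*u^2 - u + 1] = -6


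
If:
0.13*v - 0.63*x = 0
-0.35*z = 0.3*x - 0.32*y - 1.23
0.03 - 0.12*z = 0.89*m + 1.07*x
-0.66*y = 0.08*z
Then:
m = 1.42323232323232*z - 4.89550561797753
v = 19.8692307692308 - 6.28041958041958*z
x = 4.1 - 1.2959595959596*z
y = -0.121212121212121*z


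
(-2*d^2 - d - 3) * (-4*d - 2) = 8*d^3 + 8*d^2 + 14*d + 6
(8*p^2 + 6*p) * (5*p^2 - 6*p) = 40*p^4 - 18*p^3 - 36*p^2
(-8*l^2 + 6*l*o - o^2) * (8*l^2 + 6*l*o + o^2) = -64*l^4 + 20*l^2*o^2 - o^4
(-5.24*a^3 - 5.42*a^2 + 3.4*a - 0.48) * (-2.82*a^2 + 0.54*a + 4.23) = 14.7768*a^5 + 12.4548*a^4 - 34.68*a^3 - 19.737*a^2 + 14.1228*a - 2.0304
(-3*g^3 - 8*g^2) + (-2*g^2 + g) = -3*g^3 - 10*g^2 + g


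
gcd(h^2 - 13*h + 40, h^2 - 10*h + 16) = h - 8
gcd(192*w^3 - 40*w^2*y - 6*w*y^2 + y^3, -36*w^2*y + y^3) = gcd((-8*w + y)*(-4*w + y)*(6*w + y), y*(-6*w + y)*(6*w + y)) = 6*w + y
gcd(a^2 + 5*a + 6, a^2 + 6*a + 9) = a + 3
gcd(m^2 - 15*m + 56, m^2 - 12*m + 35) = m - 7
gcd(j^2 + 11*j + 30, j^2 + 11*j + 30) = j^2 + 11*j + 30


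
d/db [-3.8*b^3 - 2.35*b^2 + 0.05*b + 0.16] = -11.4*b^2 - 4.7*b + 0.05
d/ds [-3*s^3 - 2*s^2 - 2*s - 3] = -9*s^2 - 4*s - 2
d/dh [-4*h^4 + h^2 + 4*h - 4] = -16*h^3 + 2*h + 4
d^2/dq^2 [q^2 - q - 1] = 2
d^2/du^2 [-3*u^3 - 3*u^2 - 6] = -18*u - 6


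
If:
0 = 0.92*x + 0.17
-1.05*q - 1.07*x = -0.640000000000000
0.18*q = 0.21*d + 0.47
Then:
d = -1.55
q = 0.80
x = -0.18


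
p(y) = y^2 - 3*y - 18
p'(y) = 2*y - 3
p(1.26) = -20.19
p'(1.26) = -0.48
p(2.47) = -19.31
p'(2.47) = 1.94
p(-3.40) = 3.76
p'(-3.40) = -9.80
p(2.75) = -18.69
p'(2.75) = 2.50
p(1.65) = -20.23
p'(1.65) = 0.30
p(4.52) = -11.13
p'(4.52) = 6.04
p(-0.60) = -15.84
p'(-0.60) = -4.20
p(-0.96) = -14.20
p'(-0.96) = -4.92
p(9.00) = 36.00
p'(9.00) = 15.00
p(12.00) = 90.00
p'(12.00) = 21.00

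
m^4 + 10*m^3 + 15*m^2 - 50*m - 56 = (m - 2)*(m + 1)*(m + 4)*(m + 7)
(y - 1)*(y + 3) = y^2 + 2*y - 3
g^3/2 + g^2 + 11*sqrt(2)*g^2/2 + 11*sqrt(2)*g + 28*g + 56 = (g/2 + 1)*(g + 4*sqrt(2))*(g + 7*sqrt(2))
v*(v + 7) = v^2 + 7*v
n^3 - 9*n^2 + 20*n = n*(n - 5)*(n - 4)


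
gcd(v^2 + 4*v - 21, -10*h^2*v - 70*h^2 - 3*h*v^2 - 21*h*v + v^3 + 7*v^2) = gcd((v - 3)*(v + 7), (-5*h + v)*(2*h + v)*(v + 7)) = v + 7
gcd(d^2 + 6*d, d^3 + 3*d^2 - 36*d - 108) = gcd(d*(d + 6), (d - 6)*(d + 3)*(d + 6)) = d + 6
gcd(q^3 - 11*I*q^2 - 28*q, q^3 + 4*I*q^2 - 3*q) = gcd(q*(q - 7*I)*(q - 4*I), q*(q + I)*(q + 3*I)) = q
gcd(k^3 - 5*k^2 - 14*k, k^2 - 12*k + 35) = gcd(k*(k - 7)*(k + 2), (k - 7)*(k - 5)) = k - 7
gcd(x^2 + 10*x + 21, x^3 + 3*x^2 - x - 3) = x + 3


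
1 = 1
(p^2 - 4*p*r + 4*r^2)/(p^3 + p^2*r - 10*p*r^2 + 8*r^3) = (p - 2*r)/(p^2 + 3*p*r - 4*r^2)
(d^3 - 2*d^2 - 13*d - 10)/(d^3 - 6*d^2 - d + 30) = (d + 1)/(d - 3)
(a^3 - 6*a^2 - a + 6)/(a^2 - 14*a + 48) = (a^2 - 1)/(a - 8)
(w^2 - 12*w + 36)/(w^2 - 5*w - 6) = (w - 6)/(w + 1)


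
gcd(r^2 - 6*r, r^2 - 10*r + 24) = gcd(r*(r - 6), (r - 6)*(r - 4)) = r - 6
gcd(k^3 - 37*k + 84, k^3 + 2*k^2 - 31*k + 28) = k^2 + 3*k - 28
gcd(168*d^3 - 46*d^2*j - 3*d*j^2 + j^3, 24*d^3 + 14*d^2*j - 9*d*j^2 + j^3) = 24*d^2 - 10*d*j + j^2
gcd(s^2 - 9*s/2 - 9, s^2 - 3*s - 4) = 1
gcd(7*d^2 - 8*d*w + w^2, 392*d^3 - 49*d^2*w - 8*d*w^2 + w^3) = -7*d + w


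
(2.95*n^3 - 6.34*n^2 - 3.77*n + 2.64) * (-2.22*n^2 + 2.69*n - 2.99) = -6.549*n^5 + 22.0103*n^4 - 17.5057*n^3 + 2.9545*n^2 + 18.3739*n - 7.8936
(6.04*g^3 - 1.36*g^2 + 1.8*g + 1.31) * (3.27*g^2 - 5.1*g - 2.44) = 19.7508*g^5 - 35.2512*g^4 - 1.9156*g^3 - 1.5779*g^2 - 11.073*g - 3.1964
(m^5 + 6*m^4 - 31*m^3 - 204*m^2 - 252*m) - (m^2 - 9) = m^5 + 6*m^4 - 31*m^3 - 205*m^2 - 252*m + 9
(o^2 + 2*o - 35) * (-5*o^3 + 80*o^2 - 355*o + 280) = -5*o^5 + 70*o^4 - 20*o^3 - 3230*o^2 + 12985*o - 9800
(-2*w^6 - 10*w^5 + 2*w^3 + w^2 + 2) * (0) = 0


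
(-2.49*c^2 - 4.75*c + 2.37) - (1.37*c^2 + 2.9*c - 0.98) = -3.86*c^2 - 7.65*c + 3.35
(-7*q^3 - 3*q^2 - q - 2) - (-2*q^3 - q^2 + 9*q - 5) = -5*q^3 - 2*q^2 - 10*q + 3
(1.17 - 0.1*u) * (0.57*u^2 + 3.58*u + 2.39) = -0.057*u^3 + 0.3089*u^2 + 3.9496*u + 2.7963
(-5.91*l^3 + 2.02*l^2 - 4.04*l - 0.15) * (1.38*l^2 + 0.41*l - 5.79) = -8.1558*l^5 + 0.3645*l^4 + 29.4719*l^3 - 13.5592*l^2 + 23.3301*l + 0.8685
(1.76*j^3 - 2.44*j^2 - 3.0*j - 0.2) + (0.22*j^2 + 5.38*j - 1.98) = 1.76*j^3 - 2.22*j^2 + 2.38*j - 2.18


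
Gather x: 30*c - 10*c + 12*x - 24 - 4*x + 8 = 20*c + 8*x - 16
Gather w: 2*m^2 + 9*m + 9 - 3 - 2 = 2*m^2 + 9*m + 4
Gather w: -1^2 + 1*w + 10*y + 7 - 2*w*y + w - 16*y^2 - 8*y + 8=w*(2 - 2*y) - 16*y^2 + 2*y + 14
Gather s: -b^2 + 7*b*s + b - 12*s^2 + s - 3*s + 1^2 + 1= -b^2 + b - 12*s^2 + s*(7*b - 2) + 2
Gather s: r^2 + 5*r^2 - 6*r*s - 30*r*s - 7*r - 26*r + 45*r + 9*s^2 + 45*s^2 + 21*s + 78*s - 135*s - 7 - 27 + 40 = 6*r^2 + 12*r + 54*s^2 + s*(-36*r - 36) + 6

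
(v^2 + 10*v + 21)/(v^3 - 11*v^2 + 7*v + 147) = (v + 7)/(v^2 - 14*v + 49)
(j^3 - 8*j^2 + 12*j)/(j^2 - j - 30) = j*(j - 2)/(j + 5)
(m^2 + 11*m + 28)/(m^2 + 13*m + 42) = (m + 4)/(m + 6)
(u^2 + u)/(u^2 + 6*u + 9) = u*(u + 1)/(u^2 + 6*u + 9)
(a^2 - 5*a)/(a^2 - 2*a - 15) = a/(a + 3)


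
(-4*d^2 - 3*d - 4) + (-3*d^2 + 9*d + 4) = -7*d^2 + 6*d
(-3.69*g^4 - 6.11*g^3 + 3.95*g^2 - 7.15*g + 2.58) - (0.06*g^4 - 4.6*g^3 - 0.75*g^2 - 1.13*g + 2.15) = -3.75*g^4 - 1.51*g^3 + 4.7*g^2 - 6.02*g + 0.43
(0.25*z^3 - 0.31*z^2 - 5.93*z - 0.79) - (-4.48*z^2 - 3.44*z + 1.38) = 0.25*z^3 + 4.17*z^2 - 2.49*z - 2.17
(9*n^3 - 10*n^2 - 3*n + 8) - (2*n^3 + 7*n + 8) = 7*n^3 - 10*n^2 - 10*n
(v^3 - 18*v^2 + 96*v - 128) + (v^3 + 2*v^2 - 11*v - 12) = 2*v^3 - 16*v^2 + 85*v - 140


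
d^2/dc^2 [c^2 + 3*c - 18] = 2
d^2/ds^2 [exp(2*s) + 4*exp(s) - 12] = 4*(exp(s) + 1)*exp(s)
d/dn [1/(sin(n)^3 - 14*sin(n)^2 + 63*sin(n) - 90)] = (-3*sin(n)^2 + 28*sin(n) - 63)*cos(n)/(sin(n)^3 - 14*sin(n)^2 + 63*sin(n) - 90)^2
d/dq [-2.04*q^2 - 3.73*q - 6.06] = -4.08*q - 3.73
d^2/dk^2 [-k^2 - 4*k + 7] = -2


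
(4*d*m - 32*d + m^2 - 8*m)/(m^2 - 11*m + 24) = (4*d + m)/(m - 3)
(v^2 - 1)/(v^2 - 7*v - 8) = (v - 1)/(v - 8)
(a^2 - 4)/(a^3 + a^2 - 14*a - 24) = (a - 2)/(a^2 - a - 12)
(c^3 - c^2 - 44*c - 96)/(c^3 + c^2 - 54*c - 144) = (c + 4)/(c + 6)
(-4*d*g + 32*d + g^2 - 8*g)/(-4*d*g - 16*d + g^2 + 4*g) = (g - 8)/(g + 4)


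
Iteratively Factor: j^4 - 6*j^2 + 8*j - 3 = (j - 1)*(j^3 + j^2 - 5*j + 3) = (j - 1)^2*(j^2 + 2*j - 3) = (j - 1)^3*(j + 3)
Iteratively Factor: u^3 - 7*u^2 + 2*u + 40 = (u - 4)*(u^2 - 3*u - 10) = (u - 5)*(u - 4)*(u + 2)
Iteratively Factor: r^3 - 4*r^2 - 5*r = (r)*(r^2 - 4*r - 5) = r*(r - 5)*(r + 1)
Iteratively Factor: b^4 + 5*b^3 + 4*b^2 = (b + 1)*(b^3 + 4*b^2) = (b + 1)*(b + 4)*(b^2) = b*(b + 1)*(b + 4)*(b)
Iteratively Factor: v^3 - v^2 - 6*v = (v - 3)*(v^2 + 2*v) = v*(v - 3)*(v + 2)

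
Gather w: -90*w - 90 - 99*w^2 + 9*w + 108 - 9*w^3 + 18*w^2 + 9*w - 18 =-9*w^3 - 81*w^2 - 72*w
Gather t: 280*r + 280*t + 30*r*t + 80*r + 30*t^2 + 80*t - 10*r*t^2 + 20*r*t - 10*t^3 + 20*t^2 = 360*r - 10*t^3 + t^2*(50 - 10*r) + t*(50*r + 360)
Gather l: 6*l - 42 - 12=6*l - 54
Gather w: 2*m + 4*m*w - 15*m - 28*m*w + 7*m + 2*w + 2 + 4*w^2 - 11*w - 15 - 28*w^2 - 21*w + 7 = -6*m - 24*w^2 + w*(-24*m - 30) - 6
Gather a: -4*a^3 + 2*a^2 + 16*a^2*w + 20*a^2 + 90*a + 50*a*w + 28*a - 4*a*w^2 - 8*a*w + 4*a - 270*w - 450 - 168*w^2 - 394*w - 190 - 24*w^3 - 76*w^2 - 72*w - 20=-4*a^3 + a^2*(16*w + 22) + a*(-4*w^2 + 42*w + 122) - 24*w^3 - 244*w^2 - 736*w - 660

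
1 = 1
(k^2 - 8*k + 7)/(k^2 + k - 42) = (k^2 - 8*k + 7)/(k^2 + k - 42)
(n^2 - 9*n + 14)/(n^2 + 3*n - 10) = (n - 7)/(n + 5)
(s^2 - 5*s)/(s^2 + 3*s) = (s - 5)/(s + 3)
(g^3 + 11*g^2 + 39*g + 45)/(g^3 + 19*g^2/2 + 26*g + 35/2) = 2*(g^2 + 6*g + 9)/(2*g^2 + 9*g + 7)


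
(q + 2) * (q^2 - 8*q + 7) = q^3 - 6*q^2 - 9*q + 14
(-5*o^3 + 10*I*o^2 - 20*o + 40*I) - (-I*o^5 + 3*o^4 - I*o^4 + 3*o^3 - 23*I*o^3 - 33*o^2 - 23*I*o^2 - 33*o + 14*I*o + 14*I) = I*o^5 - 3*o^4 + I*o^4 - 8*o^3 + 23*I*o^3 + 33*o^2 + 33*I*o^2 + 13*o - 14*I*o + 26*I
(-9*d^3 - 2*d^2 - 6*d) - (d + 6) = -9*d^3 - 2*d^2 - 7*d - 6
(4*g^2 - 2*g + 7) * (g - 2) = 4*g^3 - 10*g^2 + 11*g - 14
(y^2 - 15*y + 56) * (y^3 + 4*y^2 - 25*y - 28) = y^5 - 11*y^4 - 29*y^3 + 571*y^2 - 980*y - 1568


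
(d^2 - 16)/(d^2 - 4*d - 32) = (d - 4)/(d - 8)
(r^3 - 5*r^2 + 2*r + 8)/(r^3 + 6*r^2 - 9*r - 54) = (r^3 - 5*r^2 + 2*r + 8)/(r^3 + 6*r^2 - 9*r - 54)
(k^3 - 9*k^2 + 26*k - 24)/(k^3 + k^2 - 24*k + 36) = (k - 4)/(k + 6)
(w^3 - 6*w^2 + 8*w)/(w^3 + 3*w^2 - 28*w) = (w - 2)/(w + 7)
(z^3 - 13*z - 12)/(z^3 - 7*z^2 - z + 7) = (z^2 - z - 12)/(z^2 - 8*z + 7)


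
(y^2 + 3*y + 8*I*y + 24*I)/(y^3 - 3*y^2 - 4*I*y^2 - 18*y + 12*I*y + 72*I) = (y + 8*I)/(y^2 + y*(-6 - 4*I) + 24*I)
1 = 1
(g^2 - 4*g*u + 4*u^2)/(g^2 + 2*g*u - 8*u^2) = (g - 2*u)/(g + 4*u)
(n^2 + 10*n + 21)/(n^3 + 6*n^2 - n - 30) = (n + 7)/(n^2 + 3*n - 10)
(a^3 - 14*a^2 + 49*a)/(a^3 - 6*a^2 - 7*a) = (a - 7)/(a + 1)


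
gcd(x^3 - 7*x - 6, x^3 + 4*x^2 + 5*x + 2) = x^2 + 3*x + 2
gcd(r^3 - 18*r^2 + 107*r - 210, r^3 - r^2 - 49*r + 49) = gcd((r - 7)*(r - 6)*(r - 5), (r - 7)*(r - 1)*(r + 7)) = r - 7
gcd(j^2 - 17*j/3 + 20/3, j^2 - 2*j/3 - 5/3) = j - 5/3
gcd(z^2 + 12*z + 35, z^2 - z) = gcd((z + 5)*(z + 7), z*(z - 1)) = 1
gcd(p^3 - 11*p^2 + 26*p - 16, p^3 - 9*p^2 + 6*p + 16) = p^2 - 10*p + 16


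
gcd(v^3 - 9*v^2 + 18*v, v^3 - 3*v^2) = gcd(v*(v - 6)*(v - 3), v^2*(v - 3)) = v^2 - 3*v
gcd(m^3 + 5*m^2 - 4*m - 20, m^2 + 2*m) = m + 2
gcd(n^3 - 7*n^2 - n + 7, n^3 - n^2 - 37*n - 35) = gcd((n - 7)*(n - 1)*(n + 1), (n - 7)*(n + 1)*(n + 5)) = n^2 - 6*n - 7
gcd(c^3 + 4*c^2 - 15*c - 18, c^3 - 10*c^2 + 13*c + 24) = c^2 - 2*c - 3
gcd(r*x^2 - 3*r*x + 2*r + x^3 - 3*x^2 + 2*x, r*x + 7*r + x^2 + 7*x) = r + x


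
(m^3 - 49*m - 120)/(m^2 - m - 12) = (m^2 - 3*m - 40)/(m - 4)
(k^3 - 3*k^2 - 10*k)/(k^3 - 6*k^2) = (k^2 - 3*k - 10)/(k*(k - 6))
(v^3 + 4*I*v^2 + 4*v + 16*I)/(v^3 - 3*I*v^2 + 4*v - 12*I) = (v + 4*I)/(v - 3*I)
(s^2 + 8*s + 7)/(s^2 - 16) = (s^2 + 8*s + 7)/(s^2 - 16)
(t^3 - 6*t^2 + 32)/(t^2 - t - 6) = (t^2 - 8*t + 16)/(t - 3)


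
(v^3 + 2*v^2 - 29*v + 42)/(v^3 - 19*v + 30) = (v + 7)/(v + 5)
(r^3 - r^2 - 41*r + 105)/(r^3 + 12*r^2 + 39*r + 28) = (r^2 - 8*r + 15)/(r^2 + 5*r + 4)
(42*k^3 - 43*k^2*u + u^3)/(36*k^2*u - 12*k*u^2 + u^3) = (-7*k^2 + 6*k*u + u^2)/(u*(-6*k + u))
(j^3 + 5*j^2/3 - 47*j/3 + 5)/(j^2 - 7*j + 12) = (3*j^2 + 14*j - 5)/(3*(j - 4))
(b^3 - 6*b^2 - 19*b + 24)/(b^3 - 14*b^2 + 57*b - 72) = (b^2 + 2*b - 3)/(b^2 - 6*b + 9)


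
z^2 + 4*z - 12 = (z - 2)*(z + 6)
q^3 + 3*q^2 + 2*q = q*(q + 1)*(q + 2)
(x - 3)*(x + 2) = x^2 - x - 6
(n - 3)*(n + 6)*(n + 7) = n^3 + 10*n^2 + 3*n - 126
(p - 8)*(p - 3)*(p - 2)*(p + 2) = p^4 - 11*p^3 + 20*p^2 + 44*p - 96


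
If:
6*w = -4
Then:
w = -2/3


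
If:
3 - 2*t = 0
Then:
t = 3/2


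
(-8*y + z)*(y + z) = -8*y^2 - 7*y*z + z^2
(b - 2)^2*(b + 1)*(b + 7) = b^4 + 4*b^3 - 21*b^2 + 4*b + 28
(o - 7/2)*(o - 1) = o^2 - 9*o/2 + 7/2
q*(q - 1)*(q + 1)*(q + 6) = q^4 + 6*q^3 - q^2 - 6*q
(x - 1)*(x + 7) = x^2 + 6*x - 7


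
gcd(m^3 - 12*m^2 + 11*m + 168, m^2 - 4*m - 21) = m^2 - 4*m - 21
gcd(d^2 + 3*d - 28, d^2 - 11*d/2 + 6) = d - 4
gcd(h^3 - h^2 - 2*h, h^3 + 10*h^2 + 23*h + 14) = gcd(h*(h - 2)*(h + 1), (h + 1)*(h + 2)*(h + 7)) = h + 1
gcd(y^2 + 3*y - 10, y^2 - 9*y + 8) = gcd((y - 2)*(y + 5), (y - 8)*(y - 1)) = 1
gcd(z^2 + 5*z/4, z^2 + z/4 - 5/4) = z + 5/4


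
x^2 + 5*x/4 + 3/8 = (x + 1/2)*(x + 3/4)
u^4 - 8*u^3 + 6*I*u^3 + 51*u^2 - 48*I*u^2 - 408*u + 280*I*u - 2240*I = (u - 8)*(u - 7*I)*(u + 5*I)*(u + 8*I)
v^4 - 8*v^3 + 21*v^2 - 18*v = v*(v - 3)^2*(v - 2)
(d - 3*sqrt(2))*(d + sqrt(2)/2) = d^2 - 5*sqrt(2)*d/2 - 3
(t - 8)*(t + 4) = t^2 - 4*t - 32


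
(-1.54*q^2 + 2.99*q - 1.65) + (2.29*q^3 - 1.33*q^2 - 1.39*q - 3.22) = 2.29*q^3 - 2.87*q^2 + 1.6*q - 4.87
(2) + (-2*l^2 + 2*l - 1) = -2*l^2 + 2*l + 1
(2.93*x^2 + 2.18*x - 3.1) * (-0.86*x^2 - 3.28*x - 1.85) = -2.5198*x^4 - 11.4852*x^3 - 9.9049*x^2 + 6.135*x + 5.735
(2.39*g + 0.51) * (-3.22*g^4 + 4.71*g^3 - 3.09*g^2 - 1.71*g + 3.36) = -7.6958*g^5 + 9.6147*g^4 - 4.983*g^3 - 5.6628*g^2 + 7.1583*g + 1.7136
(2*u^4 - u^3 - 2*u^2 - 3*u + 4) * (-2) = -4*u^4 + 2*u^3 + 4*u^2 + 6*u - 8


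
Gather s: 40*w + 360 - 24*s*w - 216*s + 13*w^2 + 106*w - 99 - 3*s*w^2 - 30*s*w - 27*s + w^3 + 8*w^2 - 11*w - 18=s*(-3*w^2 - 54*w - 243) + w^3 + 21*w^2 + 135*w + 243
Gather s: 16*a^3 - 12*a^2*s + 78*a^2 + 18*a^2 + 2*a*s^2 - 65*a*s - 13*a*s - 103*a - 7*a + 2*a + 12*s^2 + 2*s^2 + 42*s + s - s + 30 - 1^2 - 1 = 16*a^3 + 96*a^2 - 108*a + s^2*(2*a + 14) + s*(-12*a^2 - 78*a + 42) + 28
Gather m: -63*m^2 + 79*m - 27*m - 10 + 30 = -63*m^2 + 52*m + 20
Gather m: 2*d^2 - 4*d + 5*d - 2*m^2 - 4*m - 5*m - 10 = 2*d^2 + d - 2*m^2 - 9*m - 10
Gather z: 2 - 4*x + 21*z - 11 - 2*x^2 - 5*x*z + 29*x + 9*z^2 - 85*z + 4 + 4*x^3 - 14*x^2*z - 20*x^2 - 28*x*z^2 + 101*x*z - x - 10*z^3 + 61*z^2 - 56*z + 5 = 4*x^3 - 22*x^2 + 24*x - 10*z^3 + z^2*(70 - 28*x) + z*(-14*x^2 + 96*x - 120)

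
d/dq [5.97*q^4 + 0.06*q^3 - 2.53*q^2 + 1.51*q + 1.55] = 23.88*q^3 + 0.18*q^2 - 5.06*q + 1.51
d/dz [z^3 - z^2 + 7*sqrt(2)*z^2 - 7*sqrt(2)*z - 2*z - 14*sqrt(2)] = 3*z^2 - 2*z + 14*sqrt(2)*z - 7*sqrt(2) - 2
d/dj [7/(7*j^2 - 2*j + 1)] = 14*(1 - 7*j)/(7*j^2 - 2*j + 1)^2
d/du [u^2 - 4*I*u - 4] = 2*u - 4*I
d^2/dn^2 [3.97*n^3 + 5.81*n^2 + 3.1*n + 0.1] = 23.82*n + 11.62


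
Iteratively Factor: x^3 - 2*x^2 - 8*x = (x - 4)*(x^2 + 2*x) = (x - 4)*(x + 2)*(x)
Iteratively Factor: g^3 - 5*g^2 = (g)*(g^2 - 5*g) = g^2*(g - 5)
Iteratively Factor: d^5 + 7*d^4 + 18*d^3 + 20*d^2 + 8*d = (d + 2)*(d^4 + 5*d^3 + 8*d^2 + 4*d) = d*(d + 2)*(d^3 + 5*d^2 + 8*d + 4) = d*(d + 2)^2*(d^2 + 3*d + 2) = d*(d + 2)^3*(d + 1)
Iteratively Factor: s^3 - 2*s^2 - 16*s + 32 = (s + 4)*(s^2 - 6*s + 8) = (s - 2)*(s + 4)*(s - 4)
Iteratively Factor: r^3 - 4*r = (r + 2)*(r^2 - 2*r) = (r - 2)*(r + 2)*(r)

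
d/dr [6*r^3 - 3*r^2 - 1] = 6*r*(3*r - 1)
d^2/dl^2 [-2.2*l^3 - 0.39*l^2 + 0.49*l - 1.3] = -13.2*l - 0.78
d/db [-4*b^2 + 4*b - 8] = 4 - 8*b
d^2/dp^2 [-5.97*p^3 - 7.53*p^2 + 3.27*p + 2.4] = -35.82*p - 15.06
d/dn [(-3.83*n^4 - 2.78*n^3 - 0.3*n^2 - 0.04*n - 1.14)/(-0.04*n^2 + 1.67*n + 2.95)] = (0.3064*n^5 - 19.0771*n^4 - 54.4792*n^3 - 25.1056*n^2 - 1.8612*n + 1.7858)/(0.0016*n^4 - 0.1336*n^3 + 2.5529*n^2 + 9.853*n + 8.7025)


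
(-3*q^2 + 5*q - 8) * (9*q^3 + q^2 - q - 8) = -27*q^5 + 42*q^4 - 64*q^3 + 11*q^2 - 32*q + 64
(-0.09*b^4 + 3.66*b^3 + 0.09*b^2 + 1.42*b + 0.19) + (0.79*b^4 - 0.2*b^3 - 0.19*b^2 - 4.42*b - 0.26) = 0.7*b^4 + 3.46*b^3 - 0.1*b^2 - 3.0*b - 0.07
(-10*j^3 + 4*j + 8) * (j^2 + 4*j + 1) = -10*j^5 - 40*j^4 - 6*j^3 + 24*j^2 + 36*j + 8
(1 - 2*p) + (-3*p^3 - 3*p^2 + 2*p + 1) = -3*p^3 - 3*p^2 + 2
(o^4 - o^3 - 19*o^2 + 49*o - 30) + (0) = o^4 - o^3 - 19*o^2 + 49*o - 30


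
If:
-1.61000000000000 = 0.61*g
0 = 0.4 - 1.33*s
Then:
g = -2.64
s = 0.30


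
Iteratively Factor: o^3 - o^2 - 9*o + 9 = (o - 3)*(o^2 + 2*o - 3) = (o - 3)*(o - 1)*(o + 3)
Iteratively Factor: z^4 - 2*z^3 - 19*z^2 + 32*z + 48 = (z - 4)*(z^3 + 2*z^2 - 11*z - 12) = (z - 4)*(z - 3)*(z^2 + 5*z + 4) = (z - 4)*(z - 3)*(z + 1)*(z + 4)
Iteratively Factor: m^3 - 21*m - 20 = (m - 5)*(m^2 + 5*m + 4) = (m - 5)*(m + 1)*(m + 4)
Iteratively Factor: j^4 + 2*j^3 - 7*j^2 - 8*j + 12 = (j - 2)*(j^3 + 4*j^2 + j - 6) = (j - 2)*(j + 2)*(j^2 + 2*j - 3) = (j - 2)*(j + 2)*(j + 3)*(j - 1)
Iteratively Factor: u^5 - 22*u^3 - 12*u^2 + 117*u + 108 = (u - 3)*(u^4 + 3*u^3 - 13*u^2 - 51*u - 36) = (u - 3)*(u + 3)*(u^3 - 13*u - 12) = (u - 3)*(u + 1)*(u + 3)*(u^2 - u - 12) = (u - 4)*(u - 3)*(u + 1)*(u + 3)*(u + 3)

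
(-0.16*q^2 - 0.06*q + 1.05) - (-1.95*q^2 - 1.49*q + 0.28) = 1.79*q^2 + 1.43*q + 0.77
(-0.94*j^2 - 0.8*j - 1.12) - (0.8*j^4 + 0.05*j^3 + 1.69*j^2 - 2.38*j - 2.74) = -0.8*j^4 - 0.05*j^3 - 2.63*j^2 + 1.58*j + 1.62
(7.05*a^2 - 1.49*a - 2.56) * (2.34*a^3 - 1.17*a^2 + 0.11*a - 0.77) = 16.497*a^5 - 11.7351*a^4 - 3.4716*a^3 - 2.5972*a^2 + 0.8657*a + 1.9712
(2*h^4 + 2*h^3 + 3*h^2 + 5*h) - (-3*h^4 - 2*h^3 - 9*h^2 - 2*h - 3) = 5*h^4 + 4*h^3 + 12*h^2 + 7*h + 3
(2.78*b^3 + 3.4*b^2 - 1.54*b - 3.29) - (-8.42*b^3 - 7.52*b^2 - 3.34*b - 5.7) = 11.2*b^3 + 10.92*b^2 + 1.8*b + 2.41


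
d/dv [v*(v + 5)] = 2*v + 5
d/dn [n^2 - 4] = 2*n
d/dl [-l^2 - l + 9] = -2*l - 1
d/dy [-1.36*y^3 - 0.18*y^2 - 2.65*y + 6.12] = -4.08*y^2 - 0.36*y - 2.65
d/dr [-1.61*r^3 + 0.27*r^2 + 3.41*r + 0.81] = -4.83*r^2 + 0.54*r + 3.41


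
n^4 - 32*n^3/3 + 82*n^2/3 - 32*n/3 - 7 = (n - 7)*(n - 3)*(n - 1)*(n + 1/3)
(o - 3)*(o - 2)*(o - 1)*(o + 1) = o^4 - 5*o^3 + 5*o^2 + 5*o - 6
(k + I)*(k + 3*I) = k^2 + 4*I*k - 3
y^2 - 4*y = y*(y - 4)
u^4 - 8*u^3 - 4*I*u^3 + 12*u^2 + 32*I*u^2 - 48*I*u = u*(u - 6)*(u - 2)*(u - 4*I)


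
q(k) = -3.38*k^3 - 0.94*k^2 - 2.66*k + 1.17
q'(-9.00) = -807.08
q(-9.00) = 2412.99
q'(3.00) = -99.56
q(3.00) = -106.53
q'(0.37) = -4.74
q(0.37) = -0.11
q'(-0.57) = -4.88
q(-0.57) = 3.01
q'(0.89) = -12.37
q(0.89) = -4.32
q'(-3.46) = -117.55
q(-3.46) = 139.13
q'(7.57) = -597.96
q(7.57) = -1539.07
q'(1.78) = -38.13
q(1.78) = -25.61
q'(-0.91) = -9.35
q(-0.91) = 5.36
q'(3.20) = -112.51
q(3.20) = -127.72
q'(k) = -10.14*k^2 - 1.88*k - 2.66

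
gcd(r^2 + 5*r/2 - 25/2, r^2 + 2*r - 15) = r + 5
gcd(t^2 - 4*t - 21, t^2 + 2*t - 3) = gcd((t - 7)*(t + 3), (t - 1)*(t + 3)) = t + 3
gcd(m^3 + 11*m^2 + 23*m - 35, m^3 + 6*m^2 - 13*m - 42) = m + 7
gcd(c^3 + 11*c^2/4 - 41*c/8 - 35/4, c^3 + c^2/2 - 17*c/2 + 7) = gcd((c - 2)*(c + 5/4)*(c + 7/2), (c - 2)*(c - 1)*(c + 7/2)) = c^2 + 3*c/2 - 7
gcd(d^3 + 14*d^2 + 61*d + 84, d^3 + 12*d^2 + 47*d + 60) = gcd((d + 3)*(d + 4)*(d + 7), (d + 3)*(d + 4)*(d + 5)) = d^2 + 7*d + 12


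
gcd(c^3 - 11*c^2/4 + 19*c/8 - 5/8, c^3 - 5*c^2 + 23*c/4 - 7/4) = c^2 - 3*c/2 + 1/2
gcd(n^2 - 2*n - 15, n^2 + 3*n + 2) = 1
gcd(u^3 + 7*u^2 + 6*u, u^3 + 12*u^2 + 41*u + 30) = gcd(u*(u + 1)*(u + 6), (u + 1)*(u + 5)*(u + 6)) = u^2 + 7*u + 6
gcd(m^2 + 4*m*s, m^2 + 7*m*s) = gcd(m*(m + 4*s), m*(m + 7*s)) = m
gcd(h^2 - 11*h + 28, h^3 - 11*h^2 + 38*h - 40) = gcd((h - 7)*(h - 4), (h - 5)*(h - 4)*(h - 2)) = h - 4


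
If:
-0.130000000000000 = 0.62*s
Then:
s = -0.21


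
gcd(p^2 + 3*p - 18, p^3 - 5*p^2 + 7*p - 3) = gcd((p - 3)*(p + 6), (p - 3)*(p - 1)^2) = p - 3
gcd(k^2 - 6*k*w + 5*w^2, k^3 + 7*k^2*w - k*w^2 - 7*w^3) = -k + w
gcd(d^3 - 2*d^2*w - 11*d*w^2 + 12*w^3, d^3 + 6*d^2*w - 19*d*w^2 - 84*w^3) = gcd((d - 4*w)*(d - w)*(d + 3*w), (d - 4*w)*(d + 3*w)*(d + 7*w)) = -d^2 + d*w + 12*w^2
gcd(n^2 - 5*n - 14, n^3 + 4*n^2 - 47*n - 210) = n - 7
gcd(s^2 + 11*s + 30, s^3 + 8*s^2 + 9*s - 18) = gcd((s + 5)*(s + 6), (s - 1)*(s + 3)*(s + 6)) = s + 6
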